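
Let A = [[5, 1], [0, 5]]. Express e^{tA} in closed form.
A has Jordan form J = [[5, 1], [0, 5]] with A = PJP^{-1}, so e^{tA} = P e^{tJ} P^{-1}.

For a Jordan block J_k(λ), e^{tJ_k(λ)} = e^{λt} · (I + tN + t^2 N^2/2! + ... + t^{k-1} N^{k-1}/(k-1)!) where N is the nilpotent superdiagonal part.

Assembling the blocks and conjugating back gives the entries of e^{tA} as shown above.

e^{tA} = [[e^{5*t}, t*e^{5*t}], [0, e^{5*t}]]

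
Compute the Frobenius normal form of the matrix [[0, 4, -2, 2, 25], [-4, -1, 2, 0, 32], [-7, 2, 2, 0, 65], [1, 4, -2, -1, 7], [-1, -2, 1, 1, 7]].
The invariant factors of A (the non-unit diagonal entries of the Smith normal form of xI - A over ℚ[x]) are x - 3, (x - 3)^2(x + 1)^2, each dividing the next. The characteristic polynomial is their product, (x - 3)^3(x + 1)^2.

The rational canonical form is the block-diagonal matrix of companion matrices C(f_i):
R = [[3, 0, 0, 0, 0], [0, 0, 0, 0, -9], [0, 1, 0, 0, -12], [0, 0, 1, 0, 2], [0, 0, 0, 1, 4]].

R = [[3, 0, 0, 0, 0], [0, 0, 0, 0, -9], [0, 1, 0, 0, -12], [0, 0, 1, 0, 2], [0, 0, 0, 1, 4]]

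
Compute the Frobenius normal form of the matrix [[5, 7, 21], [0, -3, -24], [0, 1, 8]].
The invariant factors of A (the non-unit diagonal entries of the Smith normal form of xI - A over ℚ[x]) are x - 5, x(x - 5), each dividing the next. The characteristic polynomial is their product, x(x - 5)^2.

The rational canonical form is the block-diagonal matrix of companion matrices C(f_i):
R = [[5, 0, 0], [0, 0, 0], [0, 1, 5]].

R = [[5, 0, 0], [0, 0, 0], [0, 1, 5]]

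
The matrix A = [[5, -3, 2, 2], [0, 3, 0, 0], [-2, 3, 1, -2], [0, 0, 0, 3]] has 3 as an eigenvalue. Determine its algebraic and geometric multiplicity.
The characteristic polynomial is (x - 3)^4, so the factor x - 3 appears with exponent 4: the algebraic multiplicity is 4.

rank(A - 3I) = 1, so the eigenspace has dimension 4 - 1 = 3: the geometric multiplicity is 3.

Since 3 < 4, A is not diagonalizable.

algebraic multiplicity 4, geometric multiplicity 3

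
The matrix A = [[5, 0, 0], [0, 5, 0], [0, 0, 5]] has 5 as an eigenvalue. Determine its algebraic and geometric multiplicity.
The characteristic polynomial is (x - 5)^3, so the factor x - 5 appears with exponent 3: the algebraic multiplicity is 3.

rank(A - 5I) = 0, so the eigenspace has dimension 3 - 0 = 3: the geometric multiplicity is 3.

algebraic multiplicity 3, geometric multiplicity 3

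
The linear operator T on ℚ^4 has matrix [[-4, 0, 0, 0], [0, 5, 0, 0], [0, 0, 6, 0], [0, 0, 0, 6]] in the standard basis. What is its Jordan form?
J = [[-4, 0, 0, 0], [0, 5, 0, 0], [0, 0, 6, 0], [0, 0, 0, 6]]

The characteristic polynomial is det(xI - A) = (x - 6)^2(x - 5)(x + 4), so the eigenvalues are -4 (algebraic multiplicity 1), 5 (algebraic multiplicity 1), 6 (algebraic multiplicity 2).

For λ = -4: algebraic multiplicity 1 gives one 1×1 block.

For λ = 5: algebraic multiplicity 1 gives one 1×1 block.

For λ = 6: rank(A - 6I) = 2. The eigenspace has dimension 4 - 2 = 2, so there are 2 Jordan blocks; the rank sequence gives block sizes [1, 1].

Assembling the blocks gives the Jordan form J above.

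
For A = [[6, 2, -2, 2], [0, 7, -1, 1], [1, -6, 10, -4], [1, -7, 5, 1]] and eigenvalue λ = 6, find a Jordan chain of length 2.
We seek v_1 ∈ ker((A - 6I)^2) \ ker(A - 6I), then set v_{i+1} = (A - 6I) v_i.

One such chain is v_1 = [[0, -1, 2, 4]]^T, v_2 = [[2, 1, -2, -3]]^T. Check: (A - 6I) v_2 = [[0, 0, 0, 0]]^T = 0.

v_1 = [[0, -1, 2, 4]]^T, v_2 = [[2, 1, -2, -3]]^T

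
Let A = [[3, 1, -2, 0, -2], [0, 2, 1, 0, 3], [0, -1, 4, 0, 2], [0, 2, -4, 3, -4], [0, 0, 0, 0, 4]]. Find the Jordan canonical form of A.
The characteristic polynomial is det(xI - A) = (x - 4)(x - 3)^4, so the eigenvalues are 3 (algebraic multiplicity 4), 4 (algebraic multiplicity 1).

For λ = 3: rank(A - 3I) = 3, rank((A - 3I)^2) = 2, rank((A - 3I)^3) = 1. The eigenspace has dimension 5 - 3 = 2, so there are 2 Jordan blocks; the rank sequence gives block sizes [3, 1].

For λ = 4: algebraic multiplicity 1 gives one 1×1 block.

Assembling the blocks gives the Jordan form J above.

J = [[3, 1, 0, 0, 0], [0, 3, 1, 0, 0], [0, 0, 3, 0, 0], [0, 0, 0, 3, 0], [0, 0, 0, 0, 4]]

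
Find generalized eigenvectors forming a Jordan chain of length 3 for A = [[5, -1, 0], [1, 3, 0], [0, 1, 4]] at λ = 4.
v_1 = [[0, -1, 0]]^T, v_2 = [[1, 1, -1]]^T, v_3 = [[0, 0, 1]]^T

We seek v_1 ∈ ker((A - 4I)^3) \ ker((A - 4I)^2), then set v_{i+1} = (A - 4I) v_i.

One such chain is v_1 = [[0, -1, 0]]^T, v_2 = [[1, 1, -1]]^T, v_3 = [[0, 0, 1]]^T. Check: (A - 4I) v_3 = [[0, 0, 0]]^T = 0.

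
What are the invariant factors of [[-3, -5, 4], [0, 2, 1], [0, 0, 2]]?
The Jordan structure of A has elementary divisors (x + 3), (x - 2)^2. Arranging the block sizes at each eigenvalue in decreasing order and taking row products gives the invariant factors.

Invariant factors (smallest first, each dividing the next): (x - 2)^2(x + 3).

Check: the last factor (x - 2)^2(x + 3) is the minimal polynomial, and the product (x - 2)^2(x + 3) is the characteristic polynomial.

(x - 2)^2(x + 3)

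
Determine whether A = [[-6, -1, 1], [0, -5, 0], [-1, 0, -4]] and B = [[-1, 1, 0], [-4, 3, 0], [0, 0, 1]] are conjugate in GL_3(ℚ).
trace(A) = -15 but trace(B) = 3. The trace is a similarity invariant, so A and B are not similar.

No.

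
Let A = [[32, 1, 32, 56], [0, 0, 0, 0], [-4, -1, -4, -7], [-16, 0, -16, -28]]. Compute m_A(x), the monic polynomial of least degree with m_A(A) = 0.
m_A(x) = x^2

The characteristic polynomial factors as x^4. The minimal polynomial is ∏(x - λ)^{k_λ} where k_λ is the size of the largest Jordan block at λ.

For λ = 0: rank(A) = 2, and the largest Jordan block has size 2 (the smallest k with rank(A^k) = rank(A^(k+1))).

So m_A(x) = x^2.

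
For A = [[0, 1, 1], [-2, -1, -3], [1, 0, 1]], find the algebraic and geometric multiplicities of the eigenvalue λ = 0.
algebraic multiplicity 3, geometric multiplicity 1

The characteristic polynomial is x^3, so the factor x appears with exponent 3: the algebraic multiplicity is 3.

rank(A) = 2, so the eigenspace has dimension 3 - 2 = 1: the geometric multiplicity is 1.

Since 1 < 3, A is not diagonalizable.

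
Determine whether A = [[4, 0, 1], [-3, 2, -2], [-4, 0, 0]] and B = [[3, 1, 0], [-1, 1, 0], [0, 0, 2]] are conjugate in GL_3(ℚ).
Both have characteristic polynomial (x - 2)^3, but the minimal polynomial of A is (x - 2)^3 while the minimal polynomial of B is (x - 2)^2. The minimal polynomial is a similarity invariant, so A and B are not similar.

No.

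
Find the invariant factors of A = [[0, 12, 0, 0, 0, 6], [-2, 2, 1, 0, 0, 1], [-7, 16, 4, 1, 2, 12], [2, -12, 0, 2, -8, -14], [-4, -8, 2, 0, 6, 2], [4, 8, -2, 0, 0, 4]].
The Jordan structure of A has elementary divisors x, (x - 2)^3, (x - 6), (x - 6). Arranging the block sizes at each eigenvalue in decreasing order and taking row products gives the invariant factors.

Invariant factors (smallest first, each dividing the next): x - 6, x(x - 6)(x - 2)^3.

Check: the last factor x(x - 6)(x - 2)^3 is the minimal polynomial, and the product x(x - 6)^2(x - 2)^3 is the characteristic polynomial.

x - 6, x(x - 6)(x - 2)^3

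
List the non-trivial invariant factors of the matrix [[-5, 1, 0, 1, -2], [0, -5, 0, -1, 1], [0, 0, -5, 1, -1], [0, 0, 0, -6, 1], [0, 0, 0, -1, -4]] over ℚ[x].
The Jordan structure of A has elementary divisors (x + 5)^2, (x + 5)^2, (x + 5). Arranging the block sizes at each eigenvalue in decreasing order and taking row products gives the invariant factors.

Invariant factors (smallest first, each dividing the next): x + 5, (x + 5)^2, (x + 5)^2.

Check: the last factor (x + 5)^2 is the minimal polynomial, and the product (x + 5)^5 is the characteristic polynomial.

x + 5, (x + 5)^2, (x + 5)^2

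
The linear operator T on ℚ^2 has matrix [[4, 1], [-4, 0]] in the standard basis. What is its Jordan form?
The characteristic polynomial is det(xI - A) = (x - 2)^2, so the eigenvalues are 2 (algebraic multiplicity 2).

For λ = 2: rank(A - 2I) = 1, rank((A - 2I)^2) = 0. The eigenspace has dimension 2 - 1 = 1, so there is 1 Jordan block; the rank sequence gives block sizes [2].

Assembling the blocks gives the Jordan form J above.

J = [[2, 1], [0, 2]]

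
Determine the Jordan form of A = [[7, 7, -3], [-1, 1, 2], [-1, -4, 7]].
J = [[5, 1, 0], [0, 5, 1], [0, 0, 5]]

The characteristic polynomial is det(xI - A) = (x - 5)^3, so the eigenvalues are 5 (algebraic multiplicity 3).

For λ = 5: rank(A - 5I) = 2, rank((A - 5I)^2) = 1, rank((A - 5I)^3) = 0. The eigenspace has dimension 3 - 2 = 1, so there is 1 Jordan block; the rank sequence gives block sizes [3].

Assembling the blocks gives the Jordan form J above.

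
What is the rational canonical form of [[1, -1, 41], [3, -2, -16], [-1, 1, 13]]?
R = [[0, 0, 54], [1, 0, -45], [0, 1, 12]]

The invariant factors of A (the non-unit diagonal entries of the Smith normal form of xI - A over ℚ[x]) are (x - 6)(x - 3)^2, each dividing the next. The characteristic polynomial is their product, (x - 6)(x - 3)^2.

The rational canonical form is the block-diagonal matrix of companion matrices C(f_i):
R = [[0, 0, 54], [1, 0, -45], [0, 1, 12]].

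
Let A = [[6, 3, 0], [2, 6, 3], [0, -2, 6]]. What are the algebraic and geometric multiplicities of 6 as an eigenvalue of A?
algebraic multiplicity 3, geometric multiplicity 1

The characteristic polynomial is (x - 6)^3, so the factor x - 6 appears with exponent 3: the algebraic multiplicity is 3.

rank(A - 6I) = 2, so the eigenspace has dimension 3 - 2 = 1: the geometric multiplicity is 1.

Since 1 < 3, A is not diagonalizable.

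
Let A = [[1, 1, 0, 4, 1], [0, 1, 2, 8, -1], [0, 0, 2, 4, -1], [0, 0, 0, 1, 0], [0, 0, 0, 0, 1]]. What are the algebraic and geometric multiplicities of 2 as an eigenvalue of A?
algebraic multiplicity 1, geometric multiplicity 1

The characteristic polynomial is (x - 2)(x - 1)^4, so the factor x - 2 appears with exponent 1: the algebraic multiplicity is 1.

rank(A - 2I) = 4, so the eigenspace has dimension 5 - 4 = 1: the geometric multiplicity is 1.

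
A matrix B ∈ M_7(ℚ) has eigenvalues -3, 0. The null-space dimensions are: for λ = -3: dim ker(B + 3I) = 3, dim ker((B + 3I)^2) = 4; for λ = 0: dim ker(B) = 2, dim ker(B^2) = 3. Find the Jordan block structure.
Jordan blocks: (-3, 2), (-3, 1), (-3, 1), (0, 2), (0, 1)

λ = -3: successive nullity increments [3, 1] count blocks of size ≥ k; block sizes are [2, 1, 1].
λ = 0: successive nullity increments [2, 1] count blocks of size ≥ k; block sizes are [2, 1].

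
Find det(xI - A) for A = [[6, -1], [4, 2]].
χ_A(x) = (x - 4)^2

xI - A = [[x - 6, 1], [-4, x - 2]].

Expanding det(xI - A) along the first row:
det(xI - A) = + (x - 6)·det([[x - 2]]) - (1)·det([[-4]]).

Evaluating gives χ_A(x) = x^2 - 8x + 16 = (x - 4)^2.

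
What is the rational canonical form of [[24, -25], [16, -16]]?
The invariant factors of A (the non-unit diagonal entries of the Smith normal form of xI - A over ℚ[x]) are (x - 4)^2, each dividing the next. The characteristic polynomial is their product, (x - 4)^2.

The rational canonical form is the block-diagonal matrix of companion matrices C(f_i):
R = [[0, -16], [1, 8]].

R = [[0, -16], [1, 8]]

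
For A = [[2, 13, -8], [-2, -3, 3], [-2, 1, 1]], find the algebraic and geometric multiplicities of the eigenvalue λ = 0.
algebraic multiplicity 3, geometric multiplicity 1

The characteristic polynomial is x^3, so the factor x appears with exponent 3: the algebraic multiplicity is 3.

rank(A) = 2, so the eigenspace has dimension 3 - 2 = 1: the geometric multiplicity is 1.

Since 1 < 3, A is not diagonalizable.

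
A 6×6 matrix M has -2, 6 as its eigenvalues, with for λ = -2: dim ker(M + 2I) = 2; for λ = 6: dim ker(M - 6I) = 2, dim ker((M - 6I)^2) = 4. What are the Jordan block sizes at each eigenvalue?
Jordan blocks: (-2, 1), (-2, 1), (6, 2), (6, 2)

λ = -2: successive nullity increments [2] count blocks of size ≥ k; block sizes are [1, 1].
λ = 6: successive nullity increments [2, 2] count blocks of size ≥ k; block sizes are [2, 2].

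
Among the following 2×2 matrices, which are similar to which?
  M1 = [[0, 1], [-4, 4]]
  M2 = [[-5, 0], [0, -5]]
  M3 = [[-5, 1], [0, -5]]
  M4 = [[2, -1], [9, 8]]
Characteristic polynomials: χ_{M1} = (x - 2)^2, χ_{M2} = (x + 5)^2, χ_{M3} = (x + 5)^2, χ_{M4} = (x - 5)^2.

{M1}: invariant factors (x - 2)^2.

{M2}: invariant factors x + 5, x + 5.

{M3}: invariant factors (x + 5)^2.

{M4}: invariant factors (x - 5)^2.

Matrices are similar if and only if their invariant-factor lists agree; the partition into similarity classes is {M1}, {M2}, {M3}, {M4}.

4 classes: {M1}, {M2}, {M3}, {M4}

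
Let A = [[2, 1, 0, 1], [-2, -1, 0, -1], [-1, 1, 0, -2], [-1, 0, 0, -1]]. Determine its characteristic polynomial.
xI - A = [[x - 2, -1, 0, -1], [2, x + 1, 0, 1], [1, -1, x, 2], [1, 0, 0, x + 1]].

Expanding det(xI - A) along the first row:
det(xI - A) = + (x - 2)·det([[x + 1, 0, 1], [-1, x, 2], [0, 0, x + 1]]) - (-1)·det([[2, 0, 1], [1, x, 2], [1, 0, x + 1]]) + (0)·det([[2, x + 1, 1], [1, -1, 2], [1, 0, x + 1]]) - (-1)·det([[2, x + 1, 0], [1, -1, x], [1, 0, 0]]).

Evaluating gives χ_A(x) = x^4.

χ_A(x) = x^4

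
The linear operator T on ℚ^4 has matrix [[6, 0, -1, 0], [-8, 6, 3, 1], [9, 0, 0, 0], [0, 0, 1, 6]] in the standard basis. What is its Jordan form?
The characteristic polynomial is det(xI - A) = (x - 6)^2(x - 3)^2, so the eigenvalues are 3 (algebraic multiplicity 2), 6 (algebraic multiplicity 2).

For λ = 3: rank(A - 3I) = 3, rank((A - 3I)^2) = 2. The eigenspace has dimension 4 - 3 = 1, so there is 1 Jordan block; the rank sequence gives block sizes [2].

For λ = 6: rank(A - 6I) = 3, rank((A - 6I)^2) = 2. The eigenspace has dimension 4 - 3 = 1, so there is 1 Jordan block; the rank sequence gives block sizes [2].

Assembling the blocks gives the Jordan form J above.

J = [[3, 1, 0, 0], [0, 3, 0, 0], [0, 0, 6, 1], [0, 0, 0, 6]]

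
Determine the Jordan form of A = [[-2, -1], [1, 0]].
The characteristic polynomial is det(xI - A) = (x + 1)^2, so the eigenvalues are -1 (algebraic multiplicity 2).

For λ = -1: rank(A + I) = 1, rank((A + I)^2) = 0. The eigenspace has dimension 2 - 1 = 1, so there is 1 Jordan block; the rank sequence gives block sizes [2].

Assembling the blocks gives the Jordan form J above.

J = [[-1, 1], [0, -1]]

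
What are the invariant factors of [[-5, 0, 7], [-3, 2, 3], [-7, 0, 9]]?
The Jordan structure of A has elementary divisors (x - 2)^2, (x - 2). Arranging the block sizes at each eigenvalue in decreasing order and taking row products gives the invariant factors.

Invariant factors (smallest first, each dividing the next): x - 2, (x - 2)^2.

Check: the last factor (x - 2)^2 is the minimal polynomial, and the product (x - 2)^3 is the characteristic polynomial.

x - 2, (x - 2)^2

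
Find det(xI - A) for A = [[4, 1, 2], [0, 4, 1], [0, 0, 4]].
xI - A = [[x - 4, -1, -2], [0, x - 4, -1], [0, 0, x - 4]].

Expanding det(xI - A) along the first row:
det(xI - A) = + (x - 4)·det([[x - 4, -1], [0, x - 4]]) - (-1)·det([[0, -1], [0, x - 4]]) + (-2)·det([[0, x - 4], [0, 0]]).

Evaluating gives χ_A(x) = x^3 - 12x^2 + 48x - 64 = (x - 4)^3.

χ_A(x) = (x - 4)^3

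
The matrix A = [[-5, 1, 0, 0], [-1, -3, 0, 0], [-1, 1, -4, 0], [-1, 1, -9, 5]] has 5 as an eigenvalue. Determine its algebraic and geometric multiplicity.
The characteristic polynomial is (x - 5)(x + 4)^3, so the factor x - 5 appears with exponent 1: the algebraic multiplicity is 1.

rank(A - 5I) = 3, so the eigenspace has dimension 4 - 3 = 1: the geometric multiplicity is 1.

algebraic multiplicity 1, geometric multiplicity 1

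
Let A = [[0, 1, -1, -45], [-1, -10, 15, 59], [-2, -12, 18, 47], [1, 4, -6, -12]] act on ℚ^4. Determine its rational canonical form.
R = [[0, 0, 0, -25], [1, 0, 0, 20], [0, 1, 0, 6], [0, 0, 1, -4]]

The invariant factors of A (the non-unit diagonal entries of the Smith normal form of xI - A over ℚ[x]) are (x^2 + 2x - 5)^2, each dividing the next. The characteristic polynomial is their product, (x^2 + 2x - 5)^2.

The rational canonical form is the block-diagonal matrix of companion matrices C(f_i):
R = [[0, 0, 0, -25], [1, 0, 0, 20], [0, 1, 0, 6], [0, 0, 1, -4]].

Note the characteristic polynomial does not split into linear factors over ℚ, so A has no Jordan form over ℚ; the rational canonical form exists over any field.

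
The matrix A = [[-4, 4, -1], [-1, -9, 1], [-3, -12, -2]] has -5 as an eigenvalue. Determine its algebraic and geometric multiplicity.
algebraic multiplicity 3, geometric multiplicity 2

The characteristic polynomial is (x + 5)^3, so the factor x + 5 appears with exponent 3: the algebraic multiplicity is 3.

rank(A + 5I) = 1, so the eigenspace has dimension 3 - 1 = 2: the geometric multiplicity is 2.

Since 2 < 3, A is not diagonalizable.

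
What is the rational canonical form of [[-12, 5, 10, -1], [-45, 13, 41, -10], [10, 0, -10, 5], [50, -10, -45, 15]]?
R = [[0, 5, 0, 0], [1, 3, 0, 0], [0, 0, 0, 5], [0, 0, 1, 3]]

The invariant factors of A (the non-unit diagonal entries of the Smith normal form of xI - A over ℚ[x]) are x^2 - 3x - 5, x^2 - 3x - 5, each dividing the next. The characteristic polynomial is their product, (x^2 - 3x - 5)^2.

The rational canonical form is the block-diagonal matrix of companion matrices C(f_i):
R = [[0, 5, 0, 0], [1, 3, 0, 0], [0, 0, 0, 5], [0, 0, 1, 3]].

Note the characteristic polynomial does not split into linear factors over ℚ, so A has no Jordan form over ℚ; the rational canonical form exists over any field.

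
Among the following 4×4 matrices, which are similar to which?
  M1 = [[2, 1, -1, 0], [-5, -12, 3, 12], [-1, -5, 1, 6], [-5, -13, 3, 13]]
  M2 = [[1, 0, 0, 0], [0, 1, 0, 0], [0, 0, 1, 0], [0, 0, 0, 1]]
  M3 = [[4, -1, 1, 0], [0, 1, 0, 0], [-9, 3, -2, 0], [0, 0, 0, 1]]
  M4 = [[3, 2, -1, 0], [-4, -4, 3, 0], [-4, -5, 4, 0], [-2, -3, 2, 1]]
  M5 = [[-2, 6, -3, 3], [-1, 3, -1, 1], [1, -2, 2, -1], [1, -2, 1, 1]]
Characteristic polynomials: χ_{M1} = (x - 1)^4, χ_{M2} = (x - 1)^4, χ_{M3} = (x - 1)^4, χ_{M4} = (x - 1)^4, χ_{M5} = (x - 1)^4.

{M1, M4, M5}: invariant factors x - 1, (x - 1)^3.

{M2}: invariant factors x - 1, x - 1, x - 1, x - 1.

{M3}: invariant factors x - 1, x - 1, (x - 1)^2.

Matrices are similar if and only if their invariant-factor lists agree; the partition into similarity classes is {M1, M4, M5}, {M2}, {M3}.

3 classes: {M1, M4, M5}, {M2}, {M3}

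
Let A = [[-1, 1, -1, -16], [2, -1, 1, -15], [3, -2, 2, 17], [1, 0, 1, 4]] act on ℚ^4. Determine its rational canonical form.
R = [[0, 0, 0, -16], [1, 0, 0, 0], [0, 1, 0, 1], [0, 0, 1, 4]]

The invariant factors of A (the non-unit diagonal entries of the Smith normal form of xI - A over ℚ[x]) are (x - 4)(x^3 - x - 4), each dividing the next. The characteristic polynomial is their product, (x - 4)(x^3 - x - 4).

The rational canonical form is the block-diagonal matrix of companion matrices C(f_i):
R = [[0, 0, 0, -16], [1, 0, 0, 0], [0, 1, 0, 1], [0, 0, 1, 4]].

Note the characteristic polynomial does not split into linear factors over ℚ, so A has no Jordan form over ℚ; the rational canonical form exists over any field.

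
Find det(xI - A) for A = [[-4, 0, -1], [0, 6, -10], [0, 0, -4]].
xI - A = [[x + 4, 0, 1], [0, x - 6, 10], [0, 0, x + 4]].

Expanding det(xI - A) along the first row:
det(xI - A) = + (x + 4)·det([[x - 6, 10], [0, x + 4]]) - (0)·det([[0, 10], [0, x + 4]]) + (1)·det([[0, x - 6], [0, 0]]).

Evaluating gives χ_A(x) = x^3 + 2x^2 - 32x - 96 = (x - 6)(x + 4)^2.

χ_A(x) = (x - 6)(x + 4)^2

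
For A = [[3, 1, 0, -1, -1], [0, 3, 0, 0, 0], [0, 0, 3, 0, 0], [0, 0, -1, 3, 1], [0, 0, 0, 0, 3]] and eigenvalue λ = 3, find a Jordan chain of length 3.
v_1 = [[-1, 0, 1, 0, 0]]^T, v_2 = [[0, 0, 0, -1, 0]]^T, v_3 = [[1, 0, 0, 0, 0]]^T

We seek v_1 ∈ ker((A - 3I)^3) \ ker((A - 3I)^2), then set v_{i+1} = (A - 3I) v_i.

One such chain is v_1 = [[-1, 0, 1, 0, 0]]^T, v_2 = [[0, 0, 0, -1, 0]]^T, v_3 = [[1, 0, 0, 0, 0]]^T. Check: (A - 3I) v_3 = [[0, 0, 0, 0, 0]]^T = 0.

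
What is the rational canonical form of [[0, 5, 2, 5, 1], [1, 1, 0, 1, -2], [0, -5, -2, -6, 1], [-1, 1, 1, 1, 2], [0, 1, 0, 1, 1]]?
The invariant factors of A (the non-unit diagonal entries of the Smith normal form of xI - A over ℚ[x]) are x(x - 1)(x^3 + 2x - 4), each dividing the next. The characteristic polynomial is their product, x(x - 1)(x^3 + 2x - 4).

The rational canonical form is the block-diagonal matrix of companion matrices C(f_i):
R = [[0, 0, 0, 0, 0], [1, 0, 0, 0, -4], [0, 1, 0, 0, 6], [0, 0, 1, 0, -2], [0, 0, 0, 1, 1]].

Note the characteristic polynomial does not split into linear factors over ℚ, so A has no Jordan form over ℚ; the rational canonical form exists over any field.

R = [[0, 0, 0, 0, 0], [1, 0, 0, 0, -4], [0, 1, 0, 0, 6], [0, 0, 1, 0, -2], [0, 0, 0, 1, 1]]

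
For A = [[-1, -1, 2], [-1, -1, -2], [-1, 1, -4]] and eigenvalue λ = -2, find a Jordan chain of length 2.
We seek v_1 ∈ ker((A + 2I)^2) \ ker(A + 2I), then set v_{i+1} = (A + 2I) v_i.

One such chain is v_1 = [[2, -1, -2]]^T, v_2 = [[-1, 1, 1]]^T. Check: (A + 2I) v_2 = [[0, 0, 0]]^T = 0.

v_1 = [[2, -1, -2]]^T, v_2 = [[-1, 1, 1]]^T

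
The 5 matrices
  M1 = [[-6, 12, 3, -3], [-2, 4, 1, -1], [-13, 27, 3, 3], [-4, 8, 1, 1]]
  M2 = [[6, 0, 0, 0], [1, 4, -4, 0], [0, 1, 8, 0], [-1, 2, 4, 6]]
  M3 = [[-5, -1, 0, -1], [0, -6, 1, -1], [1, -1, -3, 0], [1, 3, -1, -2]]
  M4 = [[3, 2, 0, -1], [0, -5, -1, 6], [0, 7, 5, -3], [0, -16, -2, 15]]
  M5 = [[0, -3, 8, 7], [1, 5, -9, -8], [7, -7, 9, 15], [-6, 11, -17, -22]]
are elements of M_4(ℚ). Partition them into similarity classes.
Characteristic polynomials: χ_{M1} = x^3(x - 2), χ_{M2} = (x - 6)^4, χ_{M3} = (x + 4)^4, χ_{M4} = (x - 6)^2(x - 3)^2, χ_{M5} = (x - 1)^2(x + 5)^2.

{M1}: invariant factors x^3(x - 2).

{M2}: invariant factors x - 6, (x - 6)^3.

{M3}: invariant factors (x + 4)^2, (x + 4)^2.

{M4}: invariant factors (x - 6)^2(x - 3)^2.

{M5}: invariant factors (x - 1)^2(x + 5)^2.

Matrices are similar if and only if their invariant-factor lists agree; the partition into similarity classes is {M1}, {M2}, {M3}, {M4}, {M5}.

5 classes: {M1}, {M2}, {M3}, {M4}, {M5}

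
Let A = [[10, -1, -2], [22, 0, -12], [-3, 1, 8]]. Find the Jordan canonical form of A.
The characteristic polynomial is det(xI - A) = (x - 6)^3, so the eigenvalues are 6 (algebraic multiplicity 3).

For λ = 6: rank(A - 6I) = 2, rank((A - 6I)^2) = 1, rank((A - 6I)^3) = 0. The eigenspace has dimension 3 - 2 = 1, so there is 1 Jordan block; the rank sequence gives block sizes [3].

Assembling the blocks gives the Jordan form J above.

J = [[6, 1, 0], [0, 6, 1], [0, 0, 6]]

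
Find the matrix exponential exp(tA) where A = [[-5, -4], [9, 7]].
e^{tA} = [[(1 - 6*t)*e^{t}, -4*t*e^{t}], [9*t*e^{t}, (6*t + 1)*e^{t}]]

A has Jordan form J = [[1, 1], [0, 1]] with A = PJP^{-1}, so e^{tA} = P e^{tJ} P^{-1}.

For a Jordan block J_k(λ), e^{tJ_k(λ)} = e^{λt} · (I + tN + t^2 N^2/2! + ... + t^{k-1} N^{k-1}/(k-1)!) where N is the nilpotent superdiagonal part.

Assembling the blocks and conjugating back gives the entries of e^{tA} as shown above.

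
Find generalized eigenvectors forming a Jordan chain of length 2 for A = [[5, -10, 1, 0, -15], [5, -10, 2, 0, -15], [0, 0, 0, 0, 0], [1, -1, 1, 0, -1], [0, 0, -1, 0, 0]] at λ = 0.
We seek v_1 ∈ ker(A^2) \ ker(A), then set v_{i+1} = A v_i.

One such chain is v_1 = [[0, 0, 1, 1, 0]]^T, v_2 = [[1, 2, 0, 1, -1]]^T. Check: A v_2 = [[0, 0, 0, 0, 0]]^T = 0.

v_1 = [[0, 0, 1, 1, 0]]^T, v_2 = [[1, 2, 0, 1, -1]]^T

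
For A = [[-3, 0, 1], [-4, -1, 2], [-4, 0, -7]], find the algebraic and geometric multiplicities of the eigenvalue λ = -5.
The characteristic polynomial is (x + 1)(x + 5)^2, so the factor x + 5 appears with exponent 2: the algebraic multiplicity is 2.

rank(A + 5I) = 2, so the eigenspace has dimension 3 - 2 = 1: the geometric multiplicity is 1.

Since 1 < 2, A is not diagonalizable.

algebraic multiplicity 2, geometric multiplicity 1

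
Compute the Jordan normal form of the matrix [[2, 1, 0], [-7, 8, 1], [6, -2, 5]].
J = [[5, 1, 0], [0, 5, 1], [0, 0, 5]]

The characteristic polynomial is det(xI - A) = (x - 5)^3, so the eigenvalues are 5 (algebraic multiplicity 3).

For λ = 5: rank(A - 5I) = 2, rank((A - 5I)^2) = 1, rank((A - 5I)^3) = 0. The eigenspace has dimension 3 - 2 = 1, so there is 1 Jordan block; the rank sequence gives block sizes [3].

Assembling the blocks gives the Jordan form J above.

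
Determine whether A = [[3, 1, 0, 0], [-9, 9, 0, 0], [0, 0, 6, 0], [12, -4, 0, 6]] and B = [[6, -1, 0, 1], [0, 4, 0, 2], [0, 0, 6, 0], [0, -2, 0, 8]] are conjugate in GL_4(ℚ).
Two matrices over a field are similar if and only if they have the same invariant factors.

Both A and B have characteristic polynomial (x - 6)^4 and minimal polynomial (x - 6)^2. Computing further, both have invariant factors x - 6, x - 6, (x - 6)^2. Hence A and B are similar.

Yes.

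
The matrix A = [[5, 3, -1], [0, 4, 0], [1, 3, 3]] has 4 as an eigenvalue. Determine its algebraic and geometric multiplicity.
algebraic multiplicity 3, geometric multiplicity 2

The characteristic polynomial is (x - 4)^3, so the factor x - 4 appears with exponent 3: the algebraic multiplicity is 3.

rank(A - 4I) = 1, so the eigenspace has dimension 3 - 1 = 2: the geometric multiplicity is 2.

Since 2 < 3, A is not diagonalizable.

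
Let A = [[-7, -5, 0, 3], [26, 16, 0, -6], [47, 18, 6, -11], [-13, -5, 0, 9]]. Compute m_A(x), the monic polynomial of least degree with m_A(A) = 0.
m_A(x) = (x - 6)^2

The characteristic polynomial factors as (x - 6)^4. The minimal polynomial is ∏(x - λ)^{k_λ} where k_λ is the size of the largest Jordan block at λ.

For λ = 6: rank(A - 6I) = 2, and the largest Jordan block has size 2 (the smallest k with rank((A - 6I)^k) = rank((A - 6I)^(k+1))).

So m_A(x) = (x - 6)^2.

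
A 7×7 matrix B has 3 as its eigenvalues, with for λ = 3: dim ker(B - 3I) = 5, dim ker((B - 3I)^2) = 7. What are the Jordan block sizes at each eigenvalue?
Jordan blocks: (3, 2), (3, 2), (3, 1), (3, 1), (3, 1)

λ = 3: successive nullity increments [5, 2] count blocks of size ≥ k; block sizes are [2, 2, 1, 1, 1].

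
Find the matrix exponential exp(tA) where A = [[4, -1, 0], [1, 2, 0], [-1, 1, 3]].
e^{tA} = [[(t + 1)*e^{3*t}, -t*e^{3*t}, 0], [t*e^{3*t}, (1 - t)*e^{3*t}, 0], [-t*e^{3*t}, t*e^{3*t}, e^{3*t}]]

A has Jordan form J = [[3, 1, 0], [0, 3, 0], [0, 0, 3]] with A = PJP^{-1}, so e^{tA} = P e^{tJ} P^{-1}.

For a Jordan block J_k(λ), e^{tJ_k(λ)} = e^{λt} · (I + tN + t^2 N^2/2! + ... + t^{k-1} N^{k-1}/(k-1)!) where N is the nilpotent superdiagonal part.

Assembling the blocks and conjugating back gives the entries of e^{tA} as shown above.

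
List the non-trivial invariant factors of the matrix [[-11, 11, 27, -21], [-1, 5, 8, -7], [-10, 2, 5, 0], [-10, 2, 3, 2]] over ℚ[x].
x - 2, (x - 2)^2(x + 5)

The Jordan structure of A has elementary divisors (x + 5), (x - 2)^2, (x - 2). Arranging the block sizes at each eigenvalue in decreasing order and taking row products gives the invariant factors.

Invariant factors (smallest first, each dividing the next): x - 2, (x - 2)^2(x + 5).

Check: the last factor (x - 2)^2(x + 5) is the minimal polynomial, and the product (x - 2)^3(x + 5) is the characteristic polynomial.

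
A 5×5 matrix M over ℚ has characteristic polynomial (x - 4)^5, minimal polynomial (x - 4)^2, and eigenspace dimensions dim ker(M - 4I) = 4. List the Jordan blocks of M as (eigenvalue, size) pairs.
Jordan blocks: (4, 2), (4, 1), (4, 1), (4, 1)

λ = 4: algebraic multiplicity 5 (exponent in χ_M), largest block size 2 (exponent in m_M), 4 blocks (geometric multiplicity). These force block sizes [2, 1, 1, 1].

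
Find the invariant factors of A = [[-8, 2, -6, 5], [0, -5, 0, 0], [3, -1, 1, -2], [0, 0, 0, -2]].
(x + 2)^2(x + 5)^2

The Jordan structure of A has elementary divisors (x + 5)^2, (x + 2)^2. Arranging the block sizes at each eigenvalue in decreasing order and taking row products gives the invariant factors.

Invariant factors (smallest first, each dividing the next): (x + 2)^2(x + 5)^2.

Check: the last factor (x + 2)^2(x + 5)^2 is the minimal polynomial, and the product (x + 2)^2(x + 5)^2 is the characteristic polynomial.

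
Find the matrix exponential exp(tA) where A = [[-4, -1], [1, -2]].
e^{tA} = [[(1 - t)*e^{-3*t}, -t*e^{-3*t}], [t*e^{-3*t}, (t + 1)*e^{-3*t}]]

A has Jordan form J = [[-3, 1], [0, -3]] with A = PJP^{-1}, so e^{tA} = P e^{tJ} P^{-1}.

For a Jordan block J_k(λ), e^{tJ_k(λ)} = e^{λt} · (I + tN + t^2 N^2/2! + ... + t^{k-1} N^{k-1}/(k-1)!) where N is the nilpotent superdiagonal part.

Assembling the blocks and conjugating back gives the entries of e^{tA} as shown above.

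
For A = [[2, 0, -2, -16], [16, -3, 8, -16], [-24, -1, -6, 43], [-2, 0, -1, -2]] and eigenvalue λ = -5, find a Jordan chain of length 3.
We seek v_1 ∈ ker((A + 5I)^3) \ ker((A + 5I)^2), then set v_{i+1} = (A + 5I) v_i.

One such chain is v_1 = [[0, -1, 1, 0]]^T, v_2 = [[-2, 6, 0, -1]]^T, v_3 = [[2, -4, -1, 1]]^T. Check: (A + 5I) v_3 = [[0, 0, 0, 0]]^T = 0.

v_1 = [[0, -1, 1, 0]]^T, v_2 = [[-2, 6, 0, -1]]^T, v_3 = [[2, -4, -1, 1]]^T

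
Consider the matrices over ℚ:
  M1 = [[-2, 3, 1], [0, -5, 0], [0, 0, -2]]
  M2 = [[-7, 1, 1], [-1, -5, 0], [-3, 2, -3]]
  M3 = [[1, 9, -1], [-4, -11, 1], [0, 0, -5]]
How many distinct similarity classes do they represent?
Characteristic polynomials: χ_{M1} = (x + 2)^2(x + 5), χ_{M2} = (x + 5)^3, χ_{M3} = (x + 5)^3.

{M1}: invariant factors (x + 2)^2(x + 5).

{M2, M3}: invariant factors (x + 5)^3.

Matrices are similar if and only if their invariant-factor lists agree; the partition into similarity classes is {M1}, {M2, M3}.

2 classes: {M1}, {M2, M3}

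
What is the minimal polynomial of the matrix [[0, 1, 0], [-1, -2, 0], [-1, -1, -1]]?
The characteristic polynomial factors as (x + 1)^3. The minimal polynomial is ∏(x - λ)^{k_λ} where k_λ is the size of the largest Jordan block at λ.

For λ = -1: rank(A + I) = 1, and the largest Jordan block has size 2 (the smallest k with rank((A + I)^k) = rank((A + I)^(k+1))).

So m_A(x) = (x + 1)^2.

m_A(x) = (x + 1)^2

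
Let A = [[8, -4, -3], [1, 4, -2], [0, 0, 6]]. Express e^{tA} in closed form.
e^{tA} = [[(2*t + 1)*e^{6*t}, -4*t*e^{6*t}, t*(t - 3)*e^{6*t}], [t*e^{6*t}, (1 - 2*t)*e^{6*t}, t*(t - 4)*e^{6*t}/2], [0, 0, e^{6*t}]]

A has Jordan form J = [[6, 1, 0], [0, 6, 1], [0, 0, 6]] with A = PJP^{-1}, so e^{tA} = P e^{tJ} P^{-1}.

For a Jordan block J_k(λ), e^{tJ_k(λ)} = e^{λt} · (I + tN + t^2 N^2/2! + ... + t^{k-1} N^{k-1}/(k-1)!) where N is the nilpotent superdiagonal part.

Assembling the blocks and conjugating back gives the entries of e^{tA} as shown above.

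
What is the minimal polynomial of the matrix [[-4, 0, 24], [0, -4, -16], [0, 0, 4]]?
The characteristic polynomial factors as (x - 4)(x + 4)^2. The minimal polynomial is ∏(x - λ)^{k_λ} where k_λ is the size of the largest Jordan block at λ.

For λ = -4: rank(A + 4I) = 1, and the largest Jordan block has size 1 (the smallest k with rank((A + 4I)^k) = rank((A + 4I)^(k+1))).
For λ = 4: rank(A - 4I) = 2, and the largest Jordan block has size 1 (the smallest k with rank((A - 4I)^k) = rank((A - 4I)^(k+1))).

So m_A(x) = (x - 4)(x + 4).

m_A(x) = (x - 4)(x + 4)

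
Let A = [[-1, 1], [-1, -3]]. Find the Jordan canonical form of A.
The characteristic polynomial is det(xI - A) = (x + 2)^2, so the eigenvalues are -2 (algebraic multiplicity 2).

For λ = -2: rank(A + 2I) = 1, rank((A + 2I)^2) = 0. The eigenspace has dimension 2 - 1 = 1, so there is 1 Jordan block; the rank sequence gives block sizes [2].

Assembling the blocks gives the Jordan form J above.

J = [[-2, 1], [0, -2]]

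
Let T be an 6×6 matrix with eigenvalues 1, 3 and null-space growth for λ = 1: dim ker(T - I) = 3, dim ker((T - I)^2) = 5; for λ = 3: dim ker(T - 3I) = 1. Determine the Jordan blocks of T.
Jordan blocks: (1, 2), (1, 2), (1, 1), (3, 1)

λ = 1: successive nullity increments [3, 2] count blocks of size ≥ k; block sizes are [2, 2, 1].
λ = 3: successive nullity increments [1] count blocks of size ≥ k; block sizes are [1].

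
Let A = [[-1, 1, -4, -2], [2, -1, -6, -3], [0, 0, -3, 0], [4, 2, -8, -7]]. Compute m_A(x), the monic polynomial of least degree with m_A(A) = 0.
m_A(x) = (x + 3)^3

The characteristic polynomial factors as (x + 3)^4. The minimal polynomial is ∏(x - λ)^{k_λ} where k_λ is the size of the largest Jordan block at λ.

For λ = -3: rank(A + 3I) = 2, and the largest Jordan block has size 3 (the smallest k with rank((A + 3I)^k) = rank((A + 3I)^(k+1))).

So m_A(x) = (x + 3)^3.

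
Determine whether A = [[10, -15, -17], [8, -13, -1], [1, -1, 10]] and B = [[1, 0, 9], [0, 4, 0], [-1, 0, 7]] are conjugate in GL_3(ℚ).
trace(A) = 7 but trace(B) = 12. The trace is a similarity invariant, so A and B are not similar.

No.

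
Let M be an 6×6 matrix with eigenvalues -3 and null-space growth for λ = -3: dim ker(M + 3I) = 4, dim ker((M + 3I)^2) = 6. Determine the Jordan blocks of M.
λ = -3: successive nullity increments [4, 2] count blocks of size ≥ k; block sizes are [2, 2, 1, 1].

Jordan blocks: (-3, 2), (-3, 2), (-3, 1), (-3, 1)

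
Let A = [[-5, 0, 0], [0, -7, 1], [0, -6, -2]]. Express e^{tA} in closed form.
e^{tA} = [[e^{-5*t}, 0, 0], [0, (3 - 2*e^{t})*e^{-5*t}, (e^{t} - 1)*e^{-5*t}], [0, 6*(1 - e^{t})*e^{-5*t}, (3*e^{t} - 2)*e^{-5*t}]]

A has Jordan form J = [[-5, 0, 0], [0, -5, 0], [0, 0, -4]] with A = PJP^{-1}, so e^{tA} = P e^{tJ} P^{-1}.

For a Jordan block J_k(λ), e^{tJ_k(λ)} = e^{λt} · (I + tN + t^2 N^2/2! + ... + t^{k-1} N^{k-1}/(k-1)!) where N is the nilpotent superdiagonal part.

Assembling the blocks and conjugating back gives the entries of e^{tA} as shown above.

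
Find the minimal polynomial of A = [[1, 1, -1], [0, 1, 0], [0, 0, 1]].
m_A(x) = (x - 1)^2

The characteristic polynomial factors as (x - 1)^3. The minimal polynomial is ∏(x - λ)^{k_λ} where k_λ is the size of the largest Jordan block at λ.

For λ = 1: rank(A - I) = 1, and the largest Jordan block has size 2 (the smallest k with rank((A - I)^k) = rank((A - I)^(k+1))).

So m_A(x) = (x - 1)^2.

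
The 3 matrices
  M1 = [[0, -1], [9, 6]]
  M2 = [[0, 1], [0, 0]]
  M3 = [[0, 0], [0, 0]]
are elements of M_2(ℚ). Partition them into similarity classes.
Characteristic polynomials: χ_{M1} = (x - 3)^2, χ_{M2} = x^2, χ_{M3} = x^2.

{M1}: invariant factors (x - 3)^2.

{M2}: invariant factors x^2.

{M3}: invariant factors x, x.

Matrices are similar if and only if their invariant-factor lists agree; the partition into similarity classes is {M1}, {M2}, {M3}.

3 classes: {M1}, {M2}, {M3}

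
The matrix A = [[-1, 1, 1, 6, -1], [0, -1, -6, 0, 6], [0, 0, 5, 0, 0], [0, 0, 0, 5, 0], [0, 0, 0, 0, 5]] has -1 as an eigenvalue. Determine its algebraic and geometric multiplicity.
algebraic multiplicity 2, geometric multiplicity 1

The characteristic polynomial is (x - 5)^3(x + 1)^2, so the factor x + 1 appears with exponent 2: the algebraic multiplicity is 2.

rank(A + I) = 4, so the eigenspace has dimension 5 - 4 = 1: the geometric multiplicity is 1.

Since 1 < 2, A is not diagonalizable.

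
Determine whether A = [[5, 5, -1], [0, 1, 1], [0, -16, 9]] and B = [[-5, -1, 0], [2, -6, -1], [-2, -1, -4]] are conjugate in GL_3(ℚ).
trace(A) = 15 but trace(B) = -15. The trace is a similarity invariant, so A and B are not similar.

No.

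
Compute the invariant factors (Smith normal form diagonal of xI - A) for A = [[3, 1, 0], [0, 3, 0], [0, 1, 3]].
The Jordan structure of A has elementary divisors (x - 3)^2, (x - 3). Arranging the block sizes at each eigenvalue in decreasing order and taking row products gives the invariant factors.

Invariant factors (smallest first, each dividing the next): x - 3, (x - 3)^2.

Check: the last factor (x - 3)^2 is the minimal polynomial, and the product (x - 3)^3 is the characteristic polynomial.

x - 3, (x - 3)^2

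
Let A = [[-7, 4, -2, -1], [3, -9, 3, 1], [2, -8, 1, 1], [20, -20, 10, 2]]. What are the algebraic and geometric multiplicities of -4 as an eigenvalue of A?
algebraic multiplicity 1, geometric multiplicity 1

The characteristic polynomial is (x + 3)^3(x + 4), so the factor x + 4 appears with exponent 1: the algebraic multiplicity is 1.

rank(A + 4I) = 3, so the eigenspace has dimension 4 - 3 = 1: the geometric multiplicity is 1.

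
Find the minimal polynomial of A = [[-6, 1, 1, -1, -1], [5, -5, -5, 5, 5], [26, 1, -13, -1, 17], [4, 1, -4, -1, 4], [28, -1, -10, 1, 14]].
m_A(x) = x(x - 4)(x + 5)^2

The characteristic polynomial factors as x(x - 4)(x + 5)^3. The minimal polynomial is ∏(x - λ)^{k_λ} where k_λ is the size of the largest Jordan block at λ.

For λ = -5: rank(A + 5I) = 3, and the largest Jordan block has size 2 (the smallest k with rank((A + 5I)^k) = rank((A + 5I)^(k+1))).
For λ = 0: rank(A) = 4, and the largest Jordan block has size 1 (the smallest k with rank(A^k) = rank(A^(k+1))).
For λ = 4: rank(A - 4I) = 4, and the largest Jordan block has size 1 (the smallest k with rank((A - 4I)^k) = rank((A - 4I)^(k+1))).

So m_A(x) = x(x - 4)(x + 5)^2.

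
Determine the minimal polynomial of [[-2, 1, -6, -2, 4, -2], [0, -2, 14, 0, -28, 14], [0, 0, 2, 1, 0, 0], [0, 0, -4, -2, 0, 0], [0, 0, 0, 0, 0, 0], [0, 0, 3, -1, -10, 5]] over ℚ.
m_A(x) = x^2(x - 5)(x + 2)^2

The characteristic polynomial factors as x^3(x - 5)(x + 2)^2. The minimal polynomial is ∏(x - λ)^{k_λ} where k_λ is the size of the largest Jordan block at λ.

For λ = -2: rank(A + 2I) = 5, and the largest Jordan block has size 2 (the smallest k with rank((A + 2I)^k) = rank((A + 2I)^(k+1))).
For λ = 0: rank(A) = 4, and the largest Jordan block has size 2 (the smallest k with rank(A^k) = rank(A^(k+1))).
For λ = 5: rank(A - 5I) = 5, and the largest Jordan block has size 1 (the smallest k with rank((A - 5I)^k) = rank((A - 5I)^(k+1))).

So m_A(x) = x^2(x - 5)(x + 2)^2.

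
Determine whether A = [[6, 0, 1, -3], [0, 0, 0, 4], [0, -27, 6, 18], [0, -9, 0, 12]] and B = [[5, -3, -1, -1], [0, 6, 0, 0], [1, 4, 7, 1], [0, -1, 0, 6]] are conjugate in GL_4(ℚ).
Two matrices over a field are similar if and only if they have the same invariant factors.

Both A and B have characteristic polynomial (x - 6)^4 and minimal polynomial (x - 6)^2. Computing further, both have invariant factors (x - 6)^2, (x - 6)^2. Hence A and B are similar.

Yes.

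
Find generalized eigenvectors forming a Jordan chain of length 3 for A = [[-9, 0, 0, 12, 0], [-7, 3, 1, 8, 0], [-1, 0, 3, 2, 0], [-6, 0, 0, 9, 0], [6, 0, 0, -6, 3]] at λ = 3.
v_1 = [[1, 0, 0, 1, 0]]^T, v_2 = [[0, 1, 1, 0, 0]]^T, v_3 = [[0, 1, 0, 0, 0]]^T

We seek v_1 ∈ ker((A - 3I)^3) \ ker((A - 3I)^2), then set v_{i+1} = (A - 3I) v_i.

One such chain is v_1 = [[1, 0, 0, 1, 0]]^T, v_2 = [[0, 1, 1, 0, 0]]^T, v_3 = [[0, 1, 0, 0, 0]]^T. Check: (A - 3I) v_3 = [[0, 0, 0, 0, 0]]^T = 0.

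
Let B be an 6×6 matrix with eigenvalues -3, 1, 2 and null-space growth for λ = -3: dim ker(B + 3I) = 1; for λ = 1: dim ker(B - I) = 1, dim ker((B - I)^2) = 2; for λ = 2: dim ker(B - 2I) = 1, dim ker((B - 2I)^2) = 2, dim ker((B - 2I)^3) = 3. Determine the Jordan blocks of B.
λ = -3: successive nullity increments [1] count blocks of size ≥ k; block sizes are [1].
λ = 1: successive nullity increments [1, 1] count blocks of size ≥ k; block sizes are [2].
λ = 2: successive nullity increments [1, 1, 1] count blocks of size ≥ k; block sizes are [3].

Jordan blocks: (-3, 1), (1, 2), (2, 3)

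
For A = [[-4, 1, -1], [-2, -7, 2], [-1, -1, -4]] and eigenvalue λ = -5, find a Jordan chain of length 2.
We seek v_1 ∈ ker((A + 5I)^2) \ ker(A + 5I), then set v_{i+1} = (A + 5I) v_i.

One such chain is v_1 = [[0, 1, 0]]^T, v_2 = [[1, -2, -1]]^T. Check: (A + 5I) v_2 = [[0, 0, 0]]^T = 0.

v_1 = [[0, 1, 0]]^T, v_2 = [[1, -2, -1]]^T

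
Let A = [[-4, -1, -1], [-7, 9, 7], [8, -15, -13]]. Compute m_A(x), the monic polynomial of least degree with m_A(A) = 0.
The characteristic polynomial factors as (x - 2)(x + 5)^2. The minimal polynomial is ∏(x - λ)^{k_λ} where k_λ is the size of the largest Jordan block at λ.

For λ = -5: rank(A + 5I) = 2, and the largest Jordan block has size 2 (the smallest k with rank((A + 5I)^k) = rank((A + 5I)^(k+1))).
For λ = 2: rank(A - 2I) = 2, and the largest Jordan block has size 1 (the smallest k with rank((A - 2I)^k) = rank((A - 2I)^(k+1))).

So m_A(x) = (x - 2)(x + 5)^2.

m_A(x) = (x - 2)(x + 5)^2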